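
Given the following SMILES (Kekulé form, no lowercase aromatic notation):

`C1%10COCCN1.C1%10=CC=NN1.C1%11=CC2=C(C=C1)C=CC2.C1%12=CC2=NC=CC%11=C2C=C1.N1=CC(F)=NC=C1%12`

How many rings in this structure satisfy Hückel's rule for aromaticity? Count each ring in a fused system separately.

5

The SMILES encodes a six-membered saturated ring with an oxygen and an N–H nitrogen at positions 1 and 4; a five-membered ring with two adjacent nitrogens (one bearing H, one in a double bond) and two double bonds; a six-membered carbon ring with three alternating C=C double bonds, fused to a five-membered carbon ring containing one C=C double bond and one sp³ carbon; two fused six-membered rings, each with three alternating double bonds; one ring is all carbon and the other has one ring nitrogen; a six-membered ring with nitrogens at positions 1 and 4 and three alternating double bonds.
The 6-membered ring with one oxygen and one N–H (1,4) has only sp³ atoms, so it is not fully conjugated — not aromatic (morpholine).
The 5-membered ring with two adjacent nitrogens (one N–H, one =N–) is fully conjugated (every ring atom contributes a p orbital); 2 ring double bonds (4 π electrons) plus a heteroatom lone pair (2) give 6 π electrons. 6 = 4(1)+2, so it is aromatic (pyrazole).
The 6-membered ring is planar and fully conjugated; 3 ring double bonds give 6 π electrons. 6 = 4(1)+2, so it is aromatic (benzene ring).
The 5-membered ring has one sp³ carbon, so it is not fully conjugated — not aromatic (cyclopentene ring).
The fused 6/6-membered bicyclic (with one nitrogen) is a single π system with 10 sp² atoms and 10 π electrons from ring double bonds. 10 = 4(2)+2, so the system is aromatic and both rings count as aromatic (quinoline).
The 6-membered ring with two nitrogens (1,4) is fully conjugated (every ring atom contributes a p orbital); 3 ring double bonds give 6 π electrons. 6 = 4(1)+2, so it is aromatic (pyrazine).
5 of the 7 rings are aromatic. Total: 5.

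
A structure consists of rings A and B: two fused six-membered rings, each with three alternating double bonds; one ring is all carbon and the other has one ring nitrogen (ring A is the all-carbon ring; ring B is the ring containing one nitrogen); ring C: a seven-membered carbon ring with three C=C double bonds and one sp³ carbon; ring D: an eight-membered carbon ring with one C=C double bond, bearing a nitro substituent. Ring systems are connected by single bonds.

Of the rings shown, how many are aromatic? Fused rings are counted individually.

Rings A and B form a fused bicyclic system (with one nitrogen) with 10 sp² atoms and 10 π electrons from ring double bonds. 10 = 4(2)+2, so the system is aromatic and both rings count as aromatic (quinoline).
Ring C has one sp³ carbon, so it is not fully conjugated — not aromatic (cycloheptatriene).
Ring D has six sp³ carbons, so it is not fully conjugated — not aromatic (cyclooctene).
Aromatic: A, B. Total: 2.

2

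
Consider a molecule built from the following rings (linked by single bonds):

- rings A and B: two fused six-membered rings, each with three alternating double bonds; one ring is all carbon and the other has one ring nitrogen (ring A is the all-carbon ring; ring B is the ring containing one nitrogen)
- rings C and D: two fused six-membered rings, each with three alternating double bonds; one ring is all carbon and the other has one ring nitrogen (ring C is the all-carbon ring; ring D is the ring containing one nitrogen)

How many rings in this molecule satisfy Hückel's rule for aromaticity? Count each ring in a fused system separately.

4

Rings A and B form a fused bicyclic system (with one nitrogen) with 10 sp² atoms and 10 π electrons from ring double bonds. 10 = 4(2)+2, so the system is aromatic and both rings count as aromatic (quinoline).
Rings C and D form a fused bicyclic system (with one nitrogen) with 10 sp² atoms and 10 π electrons from ring double bonds. 10 = 4(2)+2, so the system is aromatic and both rings count as aromatic (quinoline).
Aromatic: A, B, C, D. Total: 4.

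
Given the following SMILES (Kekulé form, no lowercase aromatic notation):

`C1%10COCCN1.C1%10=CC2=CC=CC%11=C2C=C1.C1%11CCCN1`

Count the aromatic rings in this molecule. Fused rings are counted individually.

2

The SMILES encodes a six-membered saturated ring with an oxygen and an N–H nitrogen at positions 1 and 4; two fused six-membered carbon rings, each with three alternating C=C double bonds; a five-membered saturated ring of four carbons and one N–H nitrogen.
The 6-membered ring with one oxygen and one N–H (1,4) has only sp³ atoms, so it is not fully conjugated — not aromatic (morpholine).
The fused 6/6-membered bicyclic is a single π system with 10 sp² atoms and 10 π electrons from ring double bonds. 10 = 4(2)+2, so the system is aromatic and both rings count as aromatic (naphthalene).
The 5-membered ring with one N–H has only sp³ atoms, so it is not fully conjugated — not aromatic (pyrrolidine).
2 of the 4 rings are aromatic. Total: 2.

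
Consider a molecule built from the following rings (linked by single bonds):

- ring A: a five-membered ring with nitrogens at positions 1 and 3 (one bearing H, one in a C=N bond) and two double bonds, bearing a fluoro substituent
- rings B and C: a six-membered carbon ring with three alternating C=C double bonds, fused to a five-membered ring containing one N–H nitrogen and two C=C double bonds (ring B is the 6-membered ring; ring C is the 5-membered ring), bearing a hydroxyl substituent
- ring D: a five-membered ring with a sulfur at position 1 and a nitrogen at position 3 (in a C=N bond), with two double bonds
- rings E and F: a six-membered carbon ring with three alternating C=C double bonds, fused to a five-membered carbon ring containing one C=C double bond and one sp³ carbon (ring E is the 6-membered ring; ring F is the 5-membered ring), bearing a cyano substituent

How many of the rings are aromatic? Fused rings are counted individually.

5

Ring A has a continuous p-orbital overlap around the ring; 2 ring double bonds (4 π electrons) plus a heteroatom lone pair (2) give 6 π electrons. Since 6 = 4n+2 (n=1), ring A is aromatic (imidazole).
Rings B and C form a fused bicyclic system (with one N–H) with 9 sp² atoms and 10 π electrons from ring double bonds plus a heteroatom lone pair. 10 = 4(2)+2, so the system is aromatic and both rings count as aromatic (indole).
Ring D is planar and fully conjugated; 2 ring double bonds (4 π electrons) plus a heteroatom lone pair (2) give 6 π electrons. 6 = 4(1)+2, so ring D is aromatic (thiazole).
Ring E has a continuous p-orbital overlap around the ring; 3 ring double bonds give 6 π electrons. 6 = 4(1)+2, so ring E is aromatic (benzene ring).
Ring F has one sp³ carbon, so it is not fully conjugated — not aromatic (cyclopentene ring).
Aromatic: A, B, C, D, E. Total: 5.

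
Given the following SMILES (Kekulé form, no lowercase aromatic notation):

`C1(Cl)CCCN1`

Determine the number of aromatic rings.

0

The SMILES encodes a five-membered saturated ring of four carbons and one N–H nitrogen.
The 5-membered ring with one N–H has only sp³ atoms, so it is not fully conjugated — not aromatic (pyrrolidine).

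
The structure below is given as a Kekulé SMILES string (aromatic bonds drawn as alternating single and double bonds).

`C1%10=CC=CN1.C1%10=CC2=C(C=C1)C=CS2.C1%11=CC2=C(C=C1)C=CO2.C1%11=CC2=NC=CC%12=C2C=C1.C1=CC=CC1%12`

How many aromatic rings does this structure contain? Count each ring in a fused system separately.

The SMILES encodes a five-membered ring of four carbons and one nitrogen bearing a hydrogen, with two C=C double bonds; a six-membered carbon ring with three alternating C=C double bonds, fused to a five-membered ring containing one sulfur and two C=C double bonds; a six-membered carbon ring with three alternating C=C double bonds, fused to a five-membered ring containing one oxygen and two C=C double bonds; two fused six-membered rings, each with three alternating double bonds; one ring is all carbon and the other has one ring nitrogen; a five-membered carbon ring with two conjugated C=C double bonds and one sp³ carbon.
The 5-membered ring with one N–H is fully conjugated (every ring atom contributes a p orbital); 2 ring double bonds (4 π electrons) plus a heteroatom lone pair (2) give 6 π electrons. That satisfies 4n+2 with n=1, so it is aromatic (pyrrole).
The fused 6/5-membered bicyclic (with one sulfur) is a single π system with 9 sp² atoms and 10 π electrons from ring double bonds plus a heteroatom lone pair. 10 = 4(2)+2, so the system is aromatic and both rings count as aromatic (benzothiophene).
The fused 6/5-membered bicyclic (with one oxygen) is a single π system with 9 sp² atoms and 10 π electrons from ring double bonds plus a heteroatom lone pair. 10 = 4(2)+2, so the system is aromatic and both rings count as aromatic (benzofuran).
The fused 6/6-membered bicyclic (with one nitrogen) is a single π system with 10 sp² atoms and 10 π electrons from ring double bonds. 10 = 4(2)+2, so the system is aromatic and both rings count as aromatic (quinoline).
The 5-membered ring has one sp³ carbon, so it is not fully conjugated — not aromatic (cyclopentadiene).
7 of the 8 rings are aromatic. Total: 7.

7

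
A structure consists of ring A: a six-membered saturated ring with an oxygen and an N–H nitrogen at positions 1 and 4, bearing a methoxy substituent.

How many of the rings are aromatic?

Ring A has only sp³ atoms, so it is not fully conjugated — not aromatic (morpholine).

0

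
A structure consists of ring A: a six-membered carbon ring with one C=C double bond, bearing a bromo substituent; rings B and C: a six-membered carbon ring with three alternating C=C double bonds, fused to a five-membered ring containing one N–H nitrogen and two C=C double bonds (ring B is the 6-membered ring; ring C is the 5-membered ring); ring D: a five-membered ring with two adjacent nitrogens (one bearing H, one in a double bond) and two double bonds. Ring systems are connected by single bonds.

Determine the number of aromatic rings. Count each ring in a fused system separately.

Ring A has four sp³ carbons, so it is not fully conjugated — not aromatic (cyclohexene).
Rings B and C form a fused bicyclic system (with one N–H) with 9 sp² atoms and 10 π electrons from ring double bonds plus a heteroatom lone pair. 10 = 4(2)+2, so the system is aromatic and both rings count as aromatic (indole).
Ring D is planar and fully conjugated; 2 ring double bonds (4 π electrons) plus a heteroatom lone pair (2) give 6 π electrons. Since 6 = 4n+2 (n=1), ring D is aromatic (pyrazole).
Aromatic: B, C, D. Total: 3.

3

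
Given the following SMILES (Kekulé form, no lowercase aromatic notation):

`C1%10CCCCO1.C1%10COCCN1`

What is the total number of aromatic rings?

The SMILES encodes a six-membered saturated ring of five carbons and one oxygen; a six-membered saturated ring with an oxygen and an N–H nitrogen at positions 1 and 4.
The 6-membered ring with one oxygen has only sp³ atoms, so it is not fully conjugated — not aromatic (tetrahydropyran).
The 6-membered ring with one oxygen and one N–H (1,4) has only sp³ atoms, so it is not fully conjugated — not aromatic (morpholine).
None of the rings are aromatic. Total: 0.

0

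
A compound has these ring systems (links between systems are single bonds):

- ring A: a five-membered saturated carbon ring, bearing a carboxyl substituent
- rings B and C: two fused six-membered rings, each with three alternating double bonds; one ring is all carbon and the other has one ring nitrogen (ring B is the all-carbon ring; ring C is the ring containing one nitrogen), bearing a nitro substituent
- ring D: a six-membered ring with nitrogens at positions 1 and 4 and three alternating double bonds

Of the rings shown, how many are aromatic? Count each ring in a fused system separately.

3

Ring A has only sp³ atoms, so it is not fully conjugated — not aromatic (cyclopentane).
Rings B and C form a fused bicyclic system (with one nitrogen) with 10 sp² atoms and 10 π electrons from ring double bonds. 10 = 4(2)+2, so the system is aromatic and both rings count as aromatic (quinoline).
Ring D has a continuous p-orbital overlap around the ring; 3 ring double bonds give 6 π electrons. Since 6 = 4n+2 (n=1), ring D is aromatic (pyrazine).
Aromatic: B, C, D. Total: 3.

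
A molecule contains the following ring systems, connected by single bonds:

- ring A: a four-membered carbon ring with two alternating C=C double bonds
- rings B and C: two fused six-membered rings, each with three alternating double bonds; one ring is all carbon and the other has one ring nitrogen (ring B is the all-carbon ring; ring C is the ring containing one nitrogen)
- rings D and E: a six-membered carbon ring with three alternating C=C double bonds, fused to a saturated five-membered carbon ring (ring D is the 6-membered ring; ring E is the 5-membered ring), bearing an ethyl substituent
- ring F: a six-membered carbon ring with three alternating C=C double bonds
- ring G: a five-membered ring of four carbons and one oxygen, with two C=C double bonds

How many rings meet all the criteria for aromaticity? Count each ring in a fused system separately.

5

Ring A has only sp² ring atoms; a planar conformation would have a fully conjugated π system of 4 electrons. But 4 = 4(1), which is 4n not 4n+2, so ring A is not aromatic (cyclobutadiene) — cyclobutadiene is antiaromatic and distorts to a rectangle.
Rings B and C form a fused bicyclic system (with one nitrogen) with 10 sp² atoms and 10 π electrons from ring double bonds. 10 = 4(2)+2, so the system is aromatic and both rings count as aromatic (quinoline).
Ring D is fully conjugated (every ring atom contributes a p orbital); 3 ring double bonds give 6 π electrons. 6 = 4(1)+2, so ring D is aromatic (benzene ring).
Ring E has three sp³ carbons, so it is not fully conjugated — not aromatic (cyclopentane ring).
Ring F has a continuous p-orbital overlap around the ring; 3 ring double bonds give 6 π electrons. That satisfies 4n+2 with n=1, so ring F is aromatic (benzene).
Ring G is fully conjugated (every ring atom contributes a p orbital); 2 ring double bonds (4 π electrons) plus a heteroatom lone pair (2) give 6 π electrons. 6 = 4(1)+2, so ring G is aromatic (furan).
Aromatic: B, C, D, F, G. Total: 5.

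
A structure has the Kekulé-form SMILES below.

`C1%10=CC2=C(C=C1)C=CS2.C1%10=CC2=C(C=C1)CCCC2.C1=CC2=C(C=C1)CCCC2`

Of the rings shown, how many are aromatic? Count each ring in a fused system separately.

The SMILES encodes a six-membered carbon ring with three alternating C=C double bonds, fused to a five-membered ring containing one sulfur and two C=C double bonds; a six-membered carbon ring with three alternating C=C double bonds, fused to a saturated six-membered carbon ring; a six-membered carbon ring with three alternating C=C double bonds, fused to a saturated six-membered carbon ring.
The fused 6/5-membered bicyclic (with one sulfur) is a single π system with 9 sp² atoms and 10 π electrons from ring double bonds plus a heteroatom lone pair. 10 = 4(2)+2, so the system is aromatic and both rings count as aromatic (benzothiophene).
The 6-membered ring is planar and fully conjugated; 3 ring double bonds give 6 π electrons. Since 6 = 4n+2 (n=1), it is aromatic (benzene ring).
The second 6-membered ring has four sp³ carbons, so it is not fully conjugated — not aromatic (cyclohexane ring).
The third 6-membered ring is planar and fully conjugated; 3 ring double bonds give 6 π electrons. Since 6 = 4n+2 (n=1), it is aromatic (benzene ring).
The fourth 6-membered ring has four sp³ carbons, so it is not fully conjugated — not aromatic (cyclohexane ring).
4 of the 6 rings are aromatic. Total: 4.

4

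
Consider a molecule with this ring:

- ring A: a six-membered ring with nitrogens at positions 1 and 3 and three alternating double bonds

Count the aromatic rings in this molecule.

1

Ring A has a continuous p-orbital overlap around the ring; 3 ring double bonds give 6 π electrons. 6 = 4(1)+2, so ring A is aromatic (pyrimidine).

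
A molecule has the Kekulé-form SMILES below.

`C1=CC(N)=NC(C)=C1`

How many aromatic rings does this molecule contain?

The SMILES encodes a six-membered ring of five carbons and one nitrogen with three alternating double bonds.
The 6-membered ring with one nitrogen is fully conjugated (every ring atom contributes a p orbital); 3 ring double bonds give 6 π electrons. 6 = 4(1)+2, so it is aromatic (pyridine).

1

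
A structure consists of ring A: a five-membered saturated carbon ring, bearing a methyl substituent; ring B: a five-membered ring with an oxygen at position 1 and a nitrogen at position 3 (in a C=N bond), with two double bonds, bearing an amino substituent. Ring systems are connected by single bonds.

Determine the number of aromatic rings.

Ring A has only sp³ atoms, so it is not fully conjugated — not aromatic (cyclopentane).
Ring B is fully conjugated (every ring atom contributes a p orbital); 2 ring double bonds (4 π electrons) plus a heteroatom lone pair (2) give 6 π electrons. That satisfies 4n+2 with n=1, so ring B is aromatic (oxazole).
Aromatic: B. Total: 1.

1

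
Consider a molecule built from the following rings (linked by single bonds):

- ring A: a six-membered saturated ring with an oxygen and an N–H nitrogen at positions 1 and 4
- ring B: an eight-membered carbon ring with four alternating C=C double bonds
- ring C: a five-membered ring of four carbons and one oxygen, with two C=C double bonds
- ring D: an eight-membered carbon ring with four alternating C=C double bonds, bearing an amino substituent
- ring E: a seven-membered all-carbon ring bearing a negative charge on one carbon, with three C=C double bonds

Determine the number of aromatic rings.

Ring A has only sp³ atoms, so it is not fully conjugated — not aromatic (morpholine).
Ring B has only sp² ring atoms; a planar conformation would have a fully conjugated π system of 8 electrons. But 8 = 4(2), which is 4n not 4n+2, so ring B is not aromatic (cyclooctatetraene) — cyclooctatetraene distorts into a non-planar tub to avoid antiaromaticity.
Ring C is planar and fully conjugated; 2 ring double bonds (4 π electrons) plus a heteroatom lone pair (2) give 6 π electrons. 6 = 4(1)+2, so ring C is aromatic (furan).
Ring D has only sp² ring atoms; a planar conformation would have a fully conjugated π system of 8 electrons. But 8 = 4(2), which is 4n not 4n+2, so ring D is not aromatic (cyclooctatetraene) — cyclooctatetraene distorts into a non-planar tub to avoid antiaromaticity.
Ring E has only sp² ring atoms; a planar conformation would have a fully conjugated π system of 8 electrons. But 8 = 4(2), which is 4n not 4n+2, so ring E is not aromatic (cycloheptatrienyl anion).
Aromatic: C. Total: 1.

1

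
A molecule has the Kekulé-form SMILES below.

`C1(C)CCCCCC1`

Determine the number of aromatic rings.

0

The SMILES encodes a seven-membered saturated carbon ring.
The 7-membered ring has only sp³ atoms, so it is not fully conjugated — not aromatic (cycloheptane).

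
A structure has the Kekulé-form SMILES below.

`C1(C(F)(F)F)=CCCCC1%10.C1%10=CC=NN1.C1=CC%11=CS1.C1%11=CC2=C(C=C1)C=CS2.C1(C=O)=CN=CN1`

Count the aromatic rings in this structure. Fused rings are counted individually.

5

The SMILES encodes a six-membered carbon ring with one C=C double bond; a five-membered ring with two adjacent nitrogens (one bearing H, one in a double bond) and two double bonds; a five-membered ring of four carbons and one sulfur, with two C=C double bonds; a six-membered carbon ring with three alternating C=C double bonds, fused to a five-membered ring containing one sulfur and two C=C double bonds; a five-membered ring with nitrogens at positions 1 and 3 (one bearing H, one in a C=N bond) and two double bonds.
The 6-membered ring has four sp³ carbons, so it is not fully conjugated — not aromatic (cyclohexene).
The 5-membered ring with two adjacent nitrogens (one N–H, one =N–) has a continuous p-orbital overlap around the ring; 2 ring double bonds (4 π electrons) plus a heteroatom lone pair (2) give 6 π electrons. 6 = 4(1)+2, so it is aromatic (pyrazole).
The 5-membered ring with one sulfur is fully conjugated (every ring atom contributes a p orbital); 2 ring double bonds (4 π electrons) plus a heteroatom lone pair (2) give 6 π electrons. That satisfies 4n+2 with n=1, so it is aromatic (thiophene).
The fused 6/5-membered bicyclic (with one sulfur) is a single π system with 9 sp² atoms and 10 π electrons from ring double bonds plus a heteroatom lone pair. 10 = 4(2)+2, so the system is aromatic and both rings count as aromatic (benzothiophene).
The 5-membered ring with two nitrogens (one N–H, one =N–) is fully conjugated (every ring atom contributes a p orbital); 2 ring double bonds (4 π electrons) plus a heteroatom lone pair (2) give 6 π electrons. Since 6 = 4n+2 (n=1), it is aromatic (imidazole).
5 of the 6 rings are aromatic. Total: 5.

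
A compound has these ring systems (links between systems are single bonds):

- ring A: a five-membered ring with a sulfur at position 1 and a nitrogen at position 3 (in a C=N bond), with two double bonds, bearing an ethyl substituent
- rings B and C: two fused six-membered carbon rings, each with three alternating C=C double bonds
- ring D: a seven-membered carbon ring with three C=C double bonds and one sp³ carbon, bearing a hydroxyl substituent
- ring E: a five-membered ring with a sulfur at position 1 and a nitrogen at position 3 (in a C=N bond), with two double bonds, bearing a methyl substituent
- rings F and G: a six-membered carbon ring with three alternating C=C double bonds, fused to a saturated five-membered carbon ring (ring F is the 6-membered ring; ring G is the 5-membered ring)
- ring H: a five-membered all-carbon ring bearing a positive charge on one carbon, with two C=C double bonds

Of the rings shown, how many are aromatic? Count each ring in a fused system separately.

Ring A is fully conjugated (every ring atom contributes a p orbital); 2 ring double bonds (4 π electrons) plus a heteroatom lone pair (2) give 6 π electrons. That satisfies 4n+2 with n=1, so ring A is aromatic (thiazole).
Rings B and C form a fused bicyclic system with 10 sp² atoms and 10 π electrons from ring double bonds. 10 = 4(2)+2, so the system is aromatic and both rings count as aromatic (naphthalene).
Ring D has one sp³ carbon, so it is not fully conjugated — not aromatic (cycloheptatriene).
Ring E is fully conjugated (every ring atom contributes a p orbital); 2 ring double bonds (4 π electrons) plus a heteroatom lone pair (2) give 6 π electrons. 6 = 4(1)+2, so ring E is aromatic (thiazole).
Ring F has a continuous p-orbital overlap around the ring; 3 ring double bonds give 6 π electrons. 6 = 4(1)+2, so ring F is aromatic (benzene ring).
Ring G has three sp³ carbons, so it is not fully conjugated — not aromatic (cyclopentane ring).
Ring H has only sp² ring atoms; a planar conformation would have a fully conjugated π system of 4 electrons. But 4 = 4(1), which is 4n not 4n+2, so ring H is not aromatic (cyclopentadienyl cation).
Aromatic: A, B, C, E, F. Total: 5.

5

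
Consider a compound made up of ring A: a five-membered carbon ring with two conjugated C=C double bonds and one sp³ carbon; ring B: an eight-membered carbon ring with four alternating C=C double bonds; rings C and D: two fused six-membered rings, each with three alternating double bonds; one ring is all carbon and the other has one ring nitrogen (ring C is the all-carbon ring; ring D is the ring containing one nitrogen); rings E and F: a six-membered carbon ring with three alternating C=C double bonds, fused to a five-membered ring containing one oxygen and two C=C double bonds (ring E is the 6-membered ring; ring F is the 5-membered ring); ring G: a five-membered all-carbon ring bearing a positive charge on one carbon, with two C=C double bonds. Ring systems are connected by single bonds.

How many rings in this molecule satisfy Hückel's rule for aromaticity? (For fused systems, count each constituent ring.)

Ring A has one sp³ carbon, so it is not fully conjugated — not aromatic (cyclopentadiene).
Ring B has only sp² ring atoms; a planar conformation would have a fully conjugated π system of 8 electrons. But 8 = 4(2), which is 4n not 4n+2, so ring B is not aromatic (cyclooctatetraene) — cyclooctatetraene distorts into a non-planar tub to avoid antiaromaticity.
Rings C and D form a fused bicyclic system (with one nitrogen) with 10 sp² atoms and 10 π electrons from ring double bonds. 10 = 4(2)+2, so the system is aromatic and both rings count as aromatic (quinoline).
Rings E and F form a fused bicyclic system (with one oxygen) with 9 sp² atoms and 10 π electrons from ring double bonds plus a heteroatom lone pair. 10 = 4(2)+2, so the system is aromatic and both rings count as aromatic (benzofuran).
Ring G has only sp² ring atoms; a planar conformation would have a fully conjugated π system of 4 electrons. But 4 = 4(1), which is 4n not 4n+2, so ring G is not aromatic (cyclopentadienyl cation).
Aromatic: C, D, E, F. Total: 4.

4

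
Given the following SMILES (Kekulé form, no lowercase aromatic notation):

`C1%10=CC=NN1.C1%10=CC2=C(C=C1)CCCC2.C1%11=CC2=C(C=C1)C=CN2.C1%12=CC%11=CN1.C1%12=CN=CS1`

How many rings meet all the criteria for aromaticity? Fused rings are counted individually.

The SMILES encodes a five-membered ring with two adjacent nitrogens (one bearing H, one in a double bond) and two double bonds; a six-membered carbon ring with three alternating C=C double bonds, fused to a saturated six-membered carbon ring; a six-membered carbon ring with three alternating C=C double bonds, fused to a five-membered ring containing one N–H nitrogen and two C=C double bonds; a five-membered ring of four carbons and one nitrogen bearing a hydrogen, with two C=C double bonds; a five-membered ring with a sulfur at position 1 and a nitrogen at position 3 (in a C=N bond), with two double bonds.
The 5-membered ring with two adjacent nitrogens (one N–H, one =N–) is fully conjugated (every ring atom contributes a p orbital); 2 ring double bonds (4 π electrons) plus a heteroatom lone pair (2) give 6 π electrons. Since 6 = 4n+2 (n=1), it is aromatic (pyrazole).
The 6-membered ring has a continuous p-orbital overlap around the ring; 3 ring double bonds give 6 π electrons. Since 6 = 4n+2 (n=1), it is aromatic (benzene ring).
The second 6-membered ring has four sp³ carbons, so it is not fully conjugated — not aromatic (cyclohexane ring).
The fused 6/5-membered bicyclic (with one N–H) is a single π system with 9 sp² atoms and 10 π electrons from ring double bonds plus a heteroatom lone pair. 10 = 4(2)+2, so the system is aromatic and both rings count as aromatic (indole).
The 5-membered ring with one N–H has a continuous p-orbital overlap around the ring; 2 ring double bonds (4 π electrons) plus a heteroatom lone pair (2) give 6 π electrons. That satisfies 4n+2 with n=1, so it is aromatic (pyrrole).
The 5-membered ring with one sulfur and one =N– is planar and fully conjugated; 2 ring double bonds (4 π electrons) plus a heteroatom lone pair (2) give 6 π electrons. Since 6 = 4n+2 (n=1), it is aromatic (thiazole).
6 of the 7 rings are aromatic. Total: 6.

6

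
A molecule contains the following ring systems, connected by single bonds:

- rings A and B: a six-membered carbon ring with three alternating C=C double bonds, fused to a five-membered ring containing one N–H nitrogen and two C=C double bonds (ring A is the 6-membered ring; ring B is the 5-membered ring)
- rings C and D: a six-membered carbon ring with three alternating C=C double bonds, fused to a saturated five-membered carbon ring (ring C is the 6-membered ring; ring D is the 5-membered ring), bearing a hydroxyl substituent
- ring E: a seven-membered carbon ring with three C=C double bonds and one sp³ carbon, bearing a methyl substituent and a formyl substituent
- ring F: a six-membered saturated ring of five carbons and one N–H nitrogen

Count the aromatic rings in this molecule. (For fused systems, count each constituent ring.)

Rings A and B form a fused bicyclic system (with one N–H) with 9 sp² atoms and 10 π electrons from ring double bonds plus a heteroatom lone pair. 10 = 4(2)+2, so the system is aromatic and both rings count as aromatic (indole).
Ring C has a continuous p-orbital overlap around the ring; 3 ring double bonds give 6 π electrons. 6 = 4(1)+2, so ring C is aromatic (benzene ring).
Ring D has three sp³ carbons, so it is not fully conjugated — not aromatic (cyclopentane ring).
Ring E has one sp³ carbon, so it is not fully conjugated — not aromatic (cycloheptatriene).
Ring F has only sp³ atoms, so it is not fully conjugated — not aromatic (piperidine).
Aromatic: A, B, C. Total: 3.

3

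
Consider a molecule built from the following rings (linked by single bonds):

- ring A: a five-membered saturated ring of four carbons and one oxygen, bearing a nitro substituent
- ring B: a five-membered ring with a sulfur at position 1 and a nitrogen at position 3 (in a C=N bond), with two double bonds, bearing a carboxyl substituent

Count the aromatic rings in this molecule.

Ring A has only sp³ atoms, so it is not fully conjugated — not aromatic (tetrahydrofuran).
Ring B is fully conjugated (every ring atom contributes a p orbital); 2 ring double bonds (4 π electrons) plus a heteroatom lone pair (2) give 6 π electrons. Since 6 = 4n+2 (n=1), ring B is aromatic (thiazole).
Aromatic: B. Total: 1.

1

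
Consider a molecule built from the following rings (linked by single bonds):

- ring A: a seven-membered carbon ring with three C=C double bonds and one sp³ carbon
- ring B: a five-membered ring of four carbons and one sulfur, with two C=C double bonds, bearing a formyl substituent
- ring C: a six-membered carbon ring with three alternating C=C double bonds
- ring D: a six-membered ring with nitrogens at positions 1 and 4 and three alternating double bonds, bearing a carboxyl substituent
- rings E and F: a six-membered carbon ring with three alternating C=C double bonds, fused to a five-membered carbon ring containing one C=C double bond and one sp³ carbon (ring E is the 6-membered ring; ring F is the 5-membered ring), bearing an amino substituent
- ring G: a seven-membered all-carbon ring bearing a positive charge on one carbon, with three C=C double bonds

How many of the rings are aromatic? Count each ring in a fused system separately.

Ring A has one sp³ carbon, so it is not fully conjugated — not aromatic (cycloheptatriene).
Ring B is fully conjugated (every ring atom contributes a p orbital); 2 ring double bonds (4 π electrons) plus a heteroatom lone pair (2) give 6 π electrons. Since 6 = 4n+2 (n=1), ring B is aromatic (thiophene).
Ring C is planar and fully conjugated; 3 ring double bonds give 6 π electrons. Since 6 = 4n+2 (n=1), ring C is aromatic (benzene).
Ring D has a continuous p-orbital overlap around the ring; 3 ring double bonds give 6 π electrons. That satisfies 4n+2 with n=1, so ring D is aromatic (pyrazine).
Ring E is planar and fully conjugated; 3 ring double bonds give 6 π electrons. 6 = 4(1)+2, so ring E is aromatic (benzene ring).
Ring F has one sp³ carbon, so it is not fully conjugated — not aromatic (cyclopentene ring).
Ring G is planar and fully conjugated; 3 ring double bonds (6 π electrons) plus the carbocation's empty p orbital (0, but keeps the ring conjugated) give 6 π electrons. That satisfies 4n+2 with n=1, so ring G is aromatic (tropylium cation).
Aromatic: B, C, D, E, G. Total: 5.

5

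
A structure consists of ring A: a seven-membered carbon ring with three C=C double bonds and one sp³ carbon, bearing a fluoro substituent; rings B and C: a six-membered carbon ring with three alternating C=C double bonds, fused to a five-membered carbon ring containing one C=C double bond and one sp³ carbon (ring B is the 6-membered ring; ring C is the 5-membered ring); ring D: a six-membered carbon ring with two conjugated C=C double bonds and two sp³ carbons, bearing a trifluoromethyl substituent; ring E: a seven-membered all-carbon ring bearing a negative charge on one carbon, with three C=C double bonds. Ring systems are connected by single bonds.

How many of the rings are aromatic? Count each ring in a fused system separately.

1

Ring A has one sp³ carbon, so it is not fully conjugated — not aromatic (cycloheptatriene).
Ring B is fully conjugated (every ring atom contributes a p orbital); 3 ring double bonds give 6 π electrons. That satisfies 4n+2 with n=1, so ring B is aromatic (benzene ring).
Ring C has one sp³ carbon, so it is not fully conjugated — not aromatic (cyclopentene ring).
Ring D has two sp³ carbons, so it is not fully conjugated — not aromatic (1,3-cyclohexadiene).
Ring E has only sp² ring atoms; a planar conformation would have a fully conjugated π system of 8 electrons. But 8 = 4(2), which is 4n not 4n+2, so ring E is not aromatic (cycloheptatrienyl anion).
Aromatic: B. Total: 1.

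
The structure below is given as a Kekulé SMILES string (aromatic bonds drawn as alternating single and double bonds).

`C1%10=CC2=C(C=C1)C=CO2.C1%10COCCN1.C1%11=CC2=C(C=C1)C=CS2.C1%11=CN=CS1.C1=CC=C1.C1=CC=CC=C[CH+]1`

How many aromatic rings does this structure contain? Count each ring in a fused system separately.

The SMILES encodes a six-membered carbon ring with three alternating C=C double bonds, fused to a five-membered ring containing one oxygen and two C=C double bonds; a six-membered saturated ring with an oxygen and an N–H nitrogen at positions 1 and 4; a six-membered carbon ring with three alternating C=C double bonds, fused to a five-membered ring containing one sulfur and two C=C double bonds; a five-membered ring with a sulfur at position 1 and a nitrogen at position 3 (in a C=N bond), with two double bonds; a four-membered carbon ring with two alternating C=C double bonds; a seven-membered all-carbon ring bearing a positive charge on one carbon, with three C=C double bonds.
The fused 6/5-membered bicyclic (with one oxygen) is a single π system with 9 sp² atoms and 10 π electrons from ring double bonds plus a heteroatom lone pair. 10 = 4(2)+2, so the system is aromatic and both rings count as aromatic (benzofuran).
The 6-membered ring with one oxygen and one N–H (1,4) has only sp³ atoms, so it is not fully conjugated — not aromatic (morpholine).
The fused 6/5-membered bicyclic (with one sulfur) is a single π system with 9 sp² atoms and 10 π electrons from ring double bonds plus a heteroatom lone pair. 10 = 4(2)+2, so the system is aromatic and both rings count as aromatic (benzothiophene).
The 5-membered ring with one sulfur and one =N– has a continuous p-orbital overlap around the ring; 2 ring double bonds (4 π electrons) plus a heteroatom lone pair (2) give 6 π electrons. That satisfies 4n+2 with n=1, so it is aromatic (thiazole).
The 4-membered ring has only sp² ring atoms; a planar conformation would have a fully conjugated π system of 4 electrons. But 4 = 4(1), which is 4n not 4n+2, so it is not aromatic (cyclobutadiene) — cyclobutadiene is antiaromatic and distorts to a rectangle.
The 7-membered ring is planar and fully conjugated; 3 ring double bonds (6 π electrons) plus the carbocation's empty p orbital (0, but keeps the ring conjugated) give 6 π electrons. That satisfies 4n+2 with n=1, so it is aromatic (tropylium cation).
6 of the 8 rings are aromatic. Total: 6.

6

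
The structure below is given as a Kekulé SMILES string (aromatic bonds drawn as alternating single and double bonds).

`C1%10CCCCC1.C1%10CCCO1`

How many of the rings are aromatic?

0

The SMILES encodes a six-membered saturated carbon ring; a five-membered saturated ring of four carbons and one oxygen.
The 6-membered ring has only sp³ atoms, so it is not fully conjugated — not aromatic (cyclohexane).
The 5-membered ring with one oxygen has only sp³ atoms, so it is not fully conjugated — not aromatic (tetrahydrofuran).
None of the rings are aromatic. Total: 0.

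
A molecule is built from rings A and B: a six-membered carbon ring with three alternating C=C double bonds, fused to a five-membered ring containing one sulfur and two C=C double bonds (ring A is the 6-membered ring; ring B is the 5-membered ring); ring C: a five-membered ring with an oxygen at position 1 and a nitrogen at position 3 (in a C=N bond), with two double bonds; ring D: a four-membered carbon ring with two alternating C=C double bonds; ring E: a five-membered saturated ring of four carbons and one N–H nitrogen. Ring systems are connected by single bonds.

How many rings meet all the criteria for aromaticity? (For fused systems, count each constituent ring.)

Rings A and B form a fused bicyclic system (with one sulfur) with 9 sp² atoms and 10 π electrons from ring double bonds plus a heteroatom lone pair. 10 = 4(2)+2, so the system is aromatic and both rings count as aromatic (benzothiophene).
Ring C has a continuous p-orbital overlap around the ring; 2 ring double bonds (4 π electrons) plus a heteroatom lone pair (2) give 6 π electrons. 6 = 4(1)+2, so ring C is aromatic (oxazole).
Ring D has only sp² ring atoms; a planar conformation would have a fully conjugated π system of 4 electrons. But 4 = 4(1), which is 4n not 4n+2, so ring D is not aromatic (cyclobutadiene) — cyclobutadiene is antiaromatic and distorts to a rectangle.
Ring E has only sp³ atoms, so it is not fully conjugated — not aromatic (pyrrolidine).
Aromatic: A, B, C. Total: 3.

3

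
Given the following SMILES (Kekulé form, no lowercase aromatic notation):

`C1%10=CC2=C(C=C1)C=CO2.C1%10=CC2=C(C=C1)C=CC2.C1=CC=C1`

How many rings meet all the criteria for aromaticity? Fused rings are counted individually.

The SMILES encodes a six-membered carbon ring with three alternating C=C double bonds, fused to a five-membered ring containing one oxygen and two C=C double bonds; a six-membered carbon ring with three alternating C=C double bonds, fused to a five-membered carbon ring containing one C=C double bond and one sp³ carbon; a four-membered carbon ring with two alternating C=C double bonds.
The fused 6/5-membered bicyclic (with one oxygen) is a single π system with 9 sp² atoms and 10 π electrons from ring double bonds plus a heteroatom lone pair. 10 = 4(2)+2, so the system is aromatic and both rings count as aromatic (benzofuran).
The 6-membered ring has a continuous p-orbital overlap around the ring; 3 ring double bonds give 6 π electrons. 6 = 4(1)+2, so it is aromatic (benzene ring).
The 5-membered ring has one sp³ carbon, so it is not fully conjugated — not aromatic (cyclopentene ring).
The 4-membered ring has only sp² ring atoms; a planar conformation would have a fully conjugated π system of 4 electrons. But 4 = 4(1), which is 4n not 4n+2, so it is not aromatic (cyclobutadiene) — cyclobutadiene is antiaromatic and distorts to a rectangle.
3 of the 5 rings are aromatic. Total: 3.

3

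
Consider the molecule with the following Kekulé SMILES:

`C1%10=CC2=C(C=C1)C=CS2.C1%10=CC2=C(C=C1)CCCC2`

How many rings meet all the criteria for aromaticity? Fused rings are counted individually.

3

The SMILES encodes a six-membered carbon ring with three alternating C=C double bonds, fused to a five-membered ring containing one sulfur and two C=C double bonds; a six-membered carbon ring with three alternating C=C double bonds, fused to a saturated six-membered carbon ring.
The fused 6/5-membered bicyclic (with one sulfur) is a single π system with 9 sp² atoms and 10 π electrons from ring double bonds plus a heteroatom lone pair. 10 = 4(2)+2, so the system is aromatic and both rings count as aromatic (benzothiophene).
The 6-membered ring is planar and fully conjugated; 3 ring double bonds give 6 π electrons. 6 = 4(1)+2, so it is aromatic (benzene ring).
The second 6-membered ring has four sp³ carbons, so it is not fully conjugated — not aromatic (cyclohexane ring).
3 of the 4 rings are aromatic. Total: 3.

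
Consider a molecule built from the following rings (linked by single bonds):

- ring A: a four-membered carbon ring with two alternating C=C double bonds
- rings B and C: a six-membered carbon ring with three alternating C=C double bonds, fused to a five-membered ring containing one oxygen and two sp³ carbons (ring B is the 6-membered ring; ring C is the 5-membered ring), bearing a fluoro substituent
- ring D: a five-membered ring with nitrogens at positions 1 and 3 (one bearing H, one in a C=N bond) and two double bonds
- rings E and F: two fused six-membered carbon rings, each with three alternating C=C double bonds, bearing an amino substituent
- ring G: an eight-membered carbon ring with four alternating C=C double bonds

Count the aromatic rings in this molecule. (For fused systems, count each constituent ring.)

Ring A has only sp² ring atoms; a planar conformation would have a fully conjugated π system of 4 electrons. But 4 = 4(1), which is 4n not 4n+2, so ring A is not aromatic (cyclobutadiene) — cyclobutadiene is antiaromatic and distorts to a rectangle.
Ring B has a continuous p-orbital overlap around the ring; 3 ring double bonds give 6 π electrons. That satisfies 4n+2 with n=1, so ring B is aromatic (benzene ring).
Ring C has two sp³ carbons, so it is not fully conjugated — not aromatic (oxolane ring).
Ring D is planar and fully conjugated; 2 ring double bonds (4 π electrons) plus a heteroatom lone pair (2) give 6 π electrons. Since 6 = 4n+2 (n=1), ring D is aromatic (imidazole).
Rings E and F form a fused bicyclic system with 10 sp² atoms and 10 π electrons from ring double bonds. 10 = 4(2)+2, so the system is aromatic and both rings count as aromatic (naphthalene).
Ring G has only sp² ring atoms; a planar conformation would have a fully conjugated π system of 8 electrons. But 8 = 4(2), which is 4n not 4n+2, so ring G is not aromatic (cyclooctatetraene) — cyclooctatetraene distorts into a non-planar tub to avoid antiaromaticity.
Aromatic: B, D, E, F. Total: 4.

4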